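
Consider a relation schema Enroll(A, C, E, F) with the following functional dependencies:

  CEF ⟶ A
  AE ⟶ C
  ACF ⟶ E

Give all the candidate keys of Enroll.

ACF, AEF, CEF

Attribute F never appears on the right-hand side of any dependency, so F must belong to every candidate key.
{F}⁺ = {F}, which is not all of the schema, so we must add further attributes.
{A, C, F}⁺: ACF→E adds E → {A, C, E, F}. Minimal: {C, F}⁺ = {C, F}; {A, F}⁺ = {A, F}; {A, C}⁺ = {A, C} — none reach the full schema.
{A, E, F}⁺: AE→C adds C → {A, C, E, F}. Minimal: {E, F}⁺ = {E, F}; {A, F}⁺ = {A, F}; {A, E}⁺ = {A, C, E} — none reach the full schema.
{C, E, F}⁺: CEF→A adds A → {A, C, E, F}. Minimal: {E, F}⁺ = {E, F}; {C, F}⁺ = {C, F}; {C, E}⁺ = {C, E} — none reach the full schema.
Any other superkey contains one of these as a subset, so there are no further candidate keys.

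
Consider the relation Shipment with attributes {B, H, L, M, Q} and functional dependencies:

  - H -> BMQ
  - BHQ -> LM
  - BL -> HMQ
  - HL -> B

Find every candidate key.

{H}⁺: H→BMQ adds B, M, Q; BHQ→LM adds L → {B, H, L, M, Q}.
{B, L}⁺: BL→HMQ adds H, M, Q → {B, H, L, M, Q}. Minimal: {L}⁺ = {L}; {B}⁺ = {B} — none reach the full schema.
Any other superkey contains one of these as a subset, so there are no further candidate keys.

{H}; {B, L}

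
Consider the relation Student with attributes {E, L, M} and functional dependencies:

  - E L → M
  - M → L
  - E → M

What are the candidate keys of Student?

{E}

Attribute E never appears on the right-hand side of any dependency, so E must belong to every candidate key.
{E}⁺ = {E, L, M}, which is all of the schema, so {E} is the only candidate key.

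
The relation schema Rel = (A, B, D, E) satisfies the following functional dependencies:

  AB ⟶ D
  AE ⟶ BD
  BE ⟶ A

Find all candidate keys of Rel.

Attribute E never appears on the right-hand side of any dependency, so E must belong to every candidate key.
{E}⁺ = {E}, which is not all of the schema, so we must add further attributes.
{A, E}⁺: AE→BD adds B, D → {A, B, D, E}. Minimal: {E}⁺ = {E}; {A}⁺ = {A} — none reach the full schema.
{B, E}⁺: BE→A adds A; AB→D adds D → {A, B, D, E}. Minimal: {E}⁺ = {E}; {B}⁺ = {B} — none reach the full schema.
Any other superkey contains one of these as a subset, so there are no further candidate keys.

(A, E), (B, E)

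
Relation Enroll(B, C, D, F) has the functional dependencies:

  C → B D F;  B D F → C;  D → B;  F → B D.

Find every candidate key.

{C}, {F}

{C}⁺: C→BDF adds B, D, F → {B, C, D, F}.
{F}⁺: F→BD adds B, D; BDF→C adds C → {B, C, D, F}.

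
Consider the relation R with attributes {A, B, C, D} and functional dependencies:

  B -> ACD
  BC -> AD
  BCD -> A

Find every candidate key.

B

Attribute B never appears on the right-hand side of any dependency, so B must belong to every candidate key.
{B}⁺ = {A, B, C, D}, which is all of the schema, so {B} is the only candidate key.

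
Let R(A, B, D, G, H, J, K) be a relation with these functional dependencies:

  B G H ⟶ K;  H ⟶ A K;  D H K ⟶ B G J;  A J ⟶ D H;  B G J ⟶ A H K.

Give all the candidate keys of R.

{A, J}; {D, H}; {H, J}; {B, G, J}

{A, J}⁺: AJ→DH adds D, H; H→AK adds K; DHK→BGJ adds B, G → {A, B, D, G, H, J, K}. Minimal: {J}⁺ = {J}; {A}⁺ = {A} — none reach the full schema.
{D, H}⁺: H→AK adds A, K; DHK→BGJ adds B, G, J → {A, B, D, G, H, J, K}. Minimal: {H}⁺ = {A, H, K}; {D}⁺ = {D} — none reach the full schema.
{H, J}⁺: H→AK adds A, K; AJ→DH adds D; DHK→BGJ adds B, G → {A, B, D, G, H, J, K}. Minimal: {J}⁺ = {J}; {H}⁺ = {A, H, K} — none reach the full schema.
{B, G, J}⁺: BGJ→AHK adds A, H, K; AJ→DH adds D → {A, B, D, G, H, J, K}. Minimal: {G, J}⁺ = {G, J}; {B, J}⁺ = {B, J}; {B, G}⁺ = {B, G} — none reach the full schema.
Any other superkey contains one of these as a subset, so there are no further candidate keys.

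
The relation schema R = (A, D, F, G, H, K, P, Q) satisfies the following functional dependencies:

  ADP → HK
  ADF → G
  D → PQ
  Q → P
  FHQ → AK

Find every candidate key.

Attributes D, F never appear on any right-hand side, so every candidate key must contain {D, F}.
{D, F}⁺ = {D, F, P, Q}, which is not all of the schema, so we must add further attributes.
{A, D, F}⁺: ADF→G adds G; D→PQ adds P, Q; ADP→HK adds H, K → {A, D, F, G, H, K, P, Q}. Minimal: {D, F}⁺ = {D, F, P, Q}; {A, F}⁺ = {A, F}; {A, D}⁺ = {A, D, H, K, P, Q} — none reach the full schema.
{D, F, H}⁺: D→PQ adds P, Q; FHQ→AK adds A, K; ADF→G adds G → {A, D, F, G, H, K, P, Q}. Minimal: {F, H}⁺ = {F, H}; {D, H}⁺ = {D, H, P, Q}; {D, F}⁺ = {D, F, P, Q} — none reach the full schema.

(A, D, F), (D, F, H)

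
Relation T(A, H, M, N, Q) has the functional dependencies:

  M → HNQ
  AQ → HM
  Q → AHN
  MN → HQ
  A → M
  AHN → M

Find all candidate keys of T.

{A}⁺: A→M adds M; M→HNQ adds H, N, Q → {A, H, M, N, Q}.
{M}⁺: M→HNQ adds H, N, Q; Q→AHN adds A → {A, H, M, N, Q}.
{Q}⁺: Q→AHN adds A, H, N; A→M adds M → {A, H, M, N, Q}.

A, M, Q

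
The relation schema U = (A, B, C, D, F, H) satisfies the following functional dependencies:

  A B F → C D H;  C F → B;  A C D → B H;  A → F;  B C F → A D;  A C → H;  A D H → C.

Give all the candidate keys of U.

(A, B), (A, C), (C, F), (A, D, H)

{A, B}⁺: A→F adds F; ABF→CDH adds C, D, H → {A, B, C, D, F, H}. Minimal: {B}⁺ = {B}; {A}⁺ = {A, F} — none reach the full schema.
{A, C}⁺: A→F adds F; AC→H adds H; CF→B adds B; BCF→AD adds D → {A, B, C, D, F, H}. Minimal: {C}⁺ = {C}; {A}⁺ = {A, F} — none reach the full schema.
{C, F}⁺: CF→B adds B; BCF→AD adds A, D; AC→H adds H → {A, B, C, D, F, H}. Minimal: {F}⁺ = {F}; {C}⁺ = {C} — none reach the full schema.
{A, D, H}⁺: A→F adds F; ADH→C adds C; CF→B adds B → {A, B, C, D, F, H}. Minimal: {D, H}⁺ = {D, H}; {A, H}⁺ = {A, F, H}; {A, D}⁺ = {A, D, F} — none reach the full schema.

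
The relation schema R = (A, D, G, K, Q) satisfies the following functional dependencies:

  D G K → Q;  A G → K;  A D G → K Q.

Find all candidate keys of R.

(A, D, G)

Attributes A, D, G never appear on any right-hand side, so every candidate key must contain {A, D, G}.
{A, D, G}⁺ = {A, D, G, K, Q}, which is all of the schema, so {A, D, G} is the only candidate key.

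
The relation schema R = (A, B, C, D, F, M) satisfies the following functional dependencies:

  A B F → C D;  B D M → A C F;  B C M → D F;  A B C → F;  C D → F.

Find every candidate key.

(B, C, M); (B, D, M); (A, B, F, M)

Attributes B, M never appear on any right-hand side, so every candidate key must contain {B, M}.
{B, M}⁺ = {B, M}, which is not all of the schema, so we must add further attributes.
{B, C, M}⁺: BCM→DF adds D, F; BDM→ACF adds A → {A, B, C, D, F, M}. Minimal: {C, M}⁺ = {C, M}; {B, M}⁺ = {B, M}; {B, C}⁺ = {B, C} — none reach the full schema.
{B, D, M}⁺: BDM→ACF adds A, C, F → {A, B, C, D, F, M}. Minimal: {D, M}⁺ = {D, M}; {B, M}⁺ = {B, M}; {B, D}⁺ = {B, D} — none reach the full schema.
{A, B, F, M}⁺: ABF→CD adds C, D → {A, B, C, D, F, M}. Minimal: {B, F, M}⁺ = {B, F, M}; {A, F, M}⁺ = {A, F, M}; {A, B, M}⁺ = {A, B, M}; … — none reach the full schema.
Any other superkey contains one of these as a subset, so there are no further candidate keys.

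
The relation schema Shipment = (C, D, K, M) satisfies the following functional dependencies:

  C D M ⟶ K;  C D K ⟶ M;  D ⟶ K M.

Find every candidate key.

Attributes C, D never appear on any right-hand side, so every candidate key must contain {C, D}.
{C, D}⁺ = {C, D, K, M}, which is all of the schema, so {C, D} is the only candidate key.

{C, D}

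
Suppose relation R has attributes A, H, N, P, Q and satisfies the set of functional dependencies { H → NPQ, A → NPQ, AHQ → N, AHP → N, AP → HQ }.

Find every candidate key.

A

Attribute A never appears on the right-hand side of any dependency, so A must belong to every candidate key.
{A}⁺ = {A, H, N, P, Q}, which is all of the schema, so {A} is the only candidate key.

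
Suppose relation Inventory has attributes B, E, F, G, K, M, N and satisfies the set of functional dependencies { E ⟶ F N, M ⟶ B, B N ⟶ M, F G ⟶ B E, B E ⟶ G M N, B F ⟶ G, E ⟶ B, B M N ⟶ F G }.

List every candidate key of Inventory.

Attribute K never appears on the right-hand side of any dependency, so K must belong to every candidate key.
{K}⁺ = {K}, which is not all of the schema, so we must add further attributes.
{E, K}⁺: E→FN adds F, N; E→B adds B; BN→M adds M; BE→GMN adds G → {B, E, F, G, K, M, N}. Minimal: {K}⁺ = {K}; {E}⁺ = {B, E, F, G, M, N} — none reach the full schema.
{B, F, K}⁺: BF→G adds G; FG→BE adds E; BE→GMN adds M, N → {B, E, F, G, K, M, N}. Minimal: {F, K}⁺ = {F, K}; {B, K}⁺ = {B, K}; {B, F}⁺ = {B, E, F, G, M, N} — none reach the full schema.
{B, K, N}⁺: BN→M adds M; BMN→FG adds F, G; FG→BE adds E → {B, E, F, G, K, M, N}. Minimal: {K, N}⁺ = {K, N}; {B, N}⁺ = {B, E, F, G, M, N}; {B, K}⁺ = {B, K} — none reach the full schema.
{F, G, K}⁺: FG→BE adds B, E; BE→GMN adds M, N → {B, E, F, G, K, M, N}. Minimal: {G, K}⁺ = {G, K}; {F, K}⁺ = {F, K}; {F, G}⁺ = {B, E, F, G, M, N} — none reach the full schema.
{F, K, M}⁺: M→B adds B; BF→G adds G; FG→BE adds E; BE→GMN adds N → {B, E, F, G, K, M, N}. Minimal: {K, M}⁺ = {B, K, M}; {F, M}⁺ = {B, E, F, G, M, N}; {F, K}⁺ = {F, K} — none reach the full schema.
{K, M, N}⁺: M→B adds B; BMN→FG adds F, G; FG→BE adds E → {B, E, F, G, K, M, N}. Minimal: {M, N}⁺ = {B, E, F, G, M, N}; {K, N}⁺ = {K, N}; {K, M}⁺ = {B, K, M} — none reach the full schema.

{E, K}; {B, F, K}; {B, K, N}; {F, G, K}; {F, K, M}; {K, M, N}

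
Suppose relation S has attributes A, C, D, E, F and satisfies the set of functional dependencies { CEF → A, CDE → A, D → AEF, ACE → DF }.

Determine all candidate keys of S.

Attribute C never appears on the right-hand side of any dependency, so C must belong to every candidate key.
{C}⁺ = {C}, which is not all of the schema, so we must add further attributes.
{C, D}⁺: D→AEF adds A, E, F → {A, C, D, E, F}. Minimal: {D}⁺ = {A, D, E, F}; {C}⁺ = {C} — none reach the full schema.
{A, C, E}⁺: ACE→DF adds D, F → {A, C, D, E, F}. Minimal: {C, E}⁺ = {C, E}; {A, E}⁺ = {A, E}; {A, C}⁺ = {A, C} — none reach the full schema.
{C, E, F}⁺: CEF→A adds A; ACE→DF adds D → {A, C, D, E, F}. Minimal: {E, F}⁺ = {E, F}; {C, F}⁺ = {C, F}; {C, E}⁺ = {C, E} — none reach the full schema.
Any other superkey contains one of these as a subset, so there are no further candidate keys.

{C, D}, {A, C, E}, {C, E, F}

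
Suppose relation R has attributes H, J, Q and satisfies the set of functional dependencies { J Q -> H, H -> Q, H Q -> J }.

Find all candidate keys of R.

H, JQ

{H}⁺: H→Q adds Q; HQ→J adds J → {H, J, Q}.
{J, Q}⁺: JQ→H adds H → {H, J, Q}.
Any other superkey contains one of these as a subset, so there are no further candidate keys.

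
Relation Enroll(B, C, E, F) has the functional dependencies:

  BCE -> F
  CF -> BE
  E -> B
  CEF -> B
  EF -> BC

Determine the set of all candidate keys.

CE, CF, EF

{C, E}⁺: E→B adds B; BCE→F adds F → {B, C, E, F}. Minimal: {E}⁺ = {B, E}; {C}⁺ = {C} — none reach the full schema.
{C, F}⁺: CF→BE adds B, E → {B, C, E, F}. Minimal: {F}⁺ = {F}; {C}⁺ = {C} — none reach the full schema.
{E, F}⁺: E→B adds B; EF→BC adds C → {B, C, E, F}. Minimal: {F}⁺ = {F}; {E}⁺ = {B, E} — none reach the full schema.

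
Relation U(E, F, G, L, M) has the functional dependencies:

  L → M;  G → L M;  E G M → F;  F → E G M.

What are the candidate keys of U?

{F}⁺: F→EGM adds E, G, M; G→LM adds L → {E, F, G, L, M}.
{E, G}⁺: G→LM adds L, M; EGM→F adds F → {E, F, G, L, M}. Minimal: {G}⁺ = {G, L, M}; {E}⁺ = {E} — none reach the full schema.
Any other superkey contains one of these as a subset, so there are no further candidate keys.

(F), (E, G)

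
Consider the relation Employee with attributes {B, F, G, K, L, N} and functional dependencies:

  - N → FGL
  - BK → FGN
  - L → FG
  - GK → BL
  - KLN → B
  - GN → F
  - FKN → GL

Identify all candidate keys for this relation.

(B, K), (G, K), (K, L), (K, N)

Attribute K never appears on the right-hand side of any dependency, so K must belong to every candidate key.
{K}⁺ = {K}, which is not all of the schema, so we must add further attributes.
{B, K}⁺: BK→FGN adds F, G, N; GK→BL adds L → {B, F, G, K, L, N}. Minimal: {K}⁺ = {K}; {B}⁺ = {B} — none reach the full schema.
{G, K}⁺: GK→BL adds B, L; BK→FGN adds F, N → {B, F, G, K, L, N}. Minimal: {K}⁺ = {K}; {G}⁺ = {G} — none reach the full schema.
{K, L}⁺: L→FG adds F, G; GK→BL adds B; BK→FGN adds N → {B, F, G, K, L, N}. Minimal: {L}⁺ = {F, G, L}; {K}⁺ = {K} — none reach the full schema.
{K, N}⁺: N→FGL adds F, G, L; GK→BL adds B → {B, F, G, K, L, N}. Minimal: {N}⁺ = {F, G, L, N}; {K}⁺ = {K} — none reach the full schema.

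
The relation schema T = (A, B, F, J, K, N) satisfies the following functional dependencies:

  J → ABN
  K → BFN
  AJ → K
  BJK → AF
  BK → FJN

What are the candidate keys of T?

{J}⁺: J→ABN adds A, B, N; AJ→K adds K; BJK→AF adds F → {A, B, F, J, K, N}.
{K}⁺: K→BFN adds B, F, N; BK→FJN adds J; J→ABN adds A → {A, B, F, J, K, N}.

(J), (K)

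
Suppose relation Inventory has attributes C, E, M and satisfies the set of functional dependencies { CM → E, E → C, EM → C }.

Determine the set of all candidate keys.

Attribute M never appears on the right-hand side of any dependency, so M must belong to every candidate key.
{M}⁺ = {M}, which is not all of the schema, so we must add further attributes.
{C, M}⁺: CM→E adds E → {C, E, M}.
{E, M}⁺: E→C adds C → {C, E, M}.
Any other superkey contains one of these as a subset, so there are no further candidate keys.

{C, M}, {E, M}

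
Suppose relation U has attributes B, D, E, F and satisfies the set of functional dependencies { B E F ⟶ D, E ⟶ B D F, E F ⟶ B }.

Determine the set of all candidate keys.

Attribute E never appears on the right-hand side of any dependency, so E must belong to every candidate key.
{E}⁺ = {B, D, E, F}, which is all of the schema, so {E} is the only candidate key.

(E)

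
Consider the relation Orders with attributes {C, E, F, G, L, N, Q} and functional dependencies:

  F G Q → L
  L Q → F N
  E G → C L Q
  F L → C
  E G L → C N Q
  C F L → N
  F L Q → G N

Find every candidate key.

Attribute E never appears on the right-hand side of any dependency, so E must belong to every candidate key.
{E}⁺ = {E}, which is not all of the schema, so we must add further attributes.
{E, G}⁺: EG→CLQ adds C, L, Q; EGL→CNQ adds N; LQ→FN adds F → {C, E, F, G, L, N, Q}. Minimal: {G}⁺ = {G}; {E}⁺ = {E} — none reach the full schema.
{E, L, Q}⁺: LQ→FN adds F, N; FL→C adds C; FLQ→GN adds G → {C, E, F, G, L, N, Q}. Minimal: {L, Q}⁺ = {C, F, G, L, N, Q}; {E, Q}⁺ = {E, Q}; {E, L}⁺ = {E, L} — none reach the full schema.

{E, G}, {E, L, Q}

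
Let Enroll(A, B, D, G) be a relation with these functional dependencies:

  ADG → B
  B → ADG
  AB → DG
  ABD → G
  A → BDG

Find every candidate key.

{A}; {B}

{A}⁺: A→BDG adds B, D, G → {A, B, D, G}.
{B}⁺: B→ADG adds A, D, G → {A, B, D, G}.
Any other superkey contains one of these as a subset, so there are no further candidate keys.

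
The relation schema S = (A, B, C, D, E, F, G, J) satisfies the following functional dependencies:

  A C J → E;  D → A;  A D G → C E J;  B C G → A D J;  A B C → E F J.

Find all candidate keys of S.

BCG; BDG

Attributes B, G never appear on any right-hand side, so every candidate key must contain {B, G}.
{B, G}⁺ = {B, G}, which is not all of the schema, so we must add further attributes.
{B, C, G}⁺: BCG→ADJ adds A, D, J; ABC→EFJ adds E, F → {A, B, C, D, E, F, G, J}.
{B, D, G}⁺: D→A adds A; ADG→CEJ adds C, E, J; ABC→EFJ adds F → {A, B, C, D, E, F, G, J}.
Any other superkey contains one of these as a subset, so there are no further candidate keys.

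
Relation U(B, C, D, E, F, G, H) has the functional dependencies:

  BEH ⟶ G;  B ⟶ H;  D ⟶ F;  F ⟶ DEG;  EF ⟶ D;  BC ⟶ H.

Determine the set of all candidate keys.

Attributes B, C never appear on any right-hand side, so every candidate key must contain {B, C}.
{B, C}⁺ = {B, C, H}, which is not all of the schema, so we must add further attributes.
{B, C, D}⁺: B→H adds H; D→F adds F; F→DEG adds E, G → {B, C, D, E, F, G, H}.
{B, C, F}⁺: B→H adds H; F→DEG adds D, E, G → {B, C, D, E, F, G, H}.

(B, C, D), (B, C, F)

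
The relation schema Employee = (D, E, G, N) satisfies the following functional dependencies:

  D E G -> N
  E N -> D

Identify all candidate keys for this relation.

{D, E, G}, {E, G, N}

{D, E, G}⁺: DEG→N adds N → {D, E, G, N}. Minimal: {E, G}⁺ = {E, G}; {D, G}⁺ = {D, G}; {D, E}⁺ = {D, E} — none reach the full schema.
{E, G, N}⁺: EN→D adds D → {D, E, G, N}. Minimal: {G, N}⁺ = {G, N}; {E, N}⁺ = {D, E, N}; {E, G}⁺ = {E, G} — none reach the full schema.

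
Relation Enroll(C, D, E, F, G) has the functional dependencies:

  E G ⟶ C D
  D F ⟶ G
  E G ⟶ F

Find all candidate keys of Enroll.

(E, G), (D, E, F)

Attribute E never appears on the right-hand side of any dependency, so E must belong to every candidate key.
{E}⁺ = {E}, which is not all of the schema, so we must add further attributes.
{E, G}⁺: EG→CD adds C, D; EG→F adds F → {C, D, E, F, G}. Minimal: {G}⁺ = {G}; {E}⁺ = {E} — none reach the full schema.
{D, E, F}⁺: DF→G adds G; EG→CD adds C → {C, D, E, F, G}. Minimal: {E, F}⁺ = {E, F}; {D, F}⁺ = {D, F, G}; {D, E}⁺ = {D, E} — none reach the full schema.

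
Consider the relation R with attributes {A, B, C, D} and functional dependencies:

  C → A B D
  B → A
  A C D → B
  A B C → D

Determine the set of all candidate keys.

Attribute C never appears on the right-hand side of any dependency, so C must belong to every candidate key.
{C}⁺ = {A, B, C, D}, which is all of the schema, so {C} is the only candidate key.

{C}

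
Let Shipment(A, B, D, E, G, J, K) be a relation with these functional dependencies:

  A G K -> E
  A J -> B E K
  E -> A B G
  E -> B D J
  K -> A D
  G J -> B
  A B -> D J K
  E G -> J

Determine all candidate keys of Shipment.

E, AB, AJ, BK, GK, JK

{E}⁺: E→ABG adds A, B, G; E→BDJ adds D, J; AB→DJK adds K → {A, B, D, E, G, J, K}.
{A, B}⁺: AB→DJK adds D, J, K; AJ→BEK adds E; E→ABG adds G → {A, B, D, E, G, J, K}.
{A, J}⁺: AJ→BEK adds B, E, K; E→ABG adds G; E→BDJ adds D → {A, B, D, E, G, J, K}.
{B, K}⁺: K→AD adds A, D; AB→DJK adds J; AJ→BEK adds E; E→ABG adds G → {A, B, D, E, G, J, K}.
{G, K}⁺: K→AD adds A, D; AGK→E adds E; E→ABG adds B; E→BDJ adds J → {A, B, D, E, G, J, K}.
{J, K}⁺: K→AD adds A, D; AJ→BEK adds B, E; E→ABG adds G → {A, B, D, E, G, J, K}.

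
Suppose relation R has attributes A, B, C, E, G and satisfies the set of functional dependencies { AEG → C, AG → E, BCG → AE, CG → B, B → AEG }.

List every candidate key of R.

{B}⁺: B→AEG adds A, E, G; AEG→C adds C → {A, B, C, E, G}.
{A, G}⁺: AG→E adds E; AEG→C adds C; CG→B adds B → {A, B, C, E, G}. Minimal: {G}⁺ = {G}; {A}⁺ = {A} — none reach the full schema.
{C, G}⁺: CG→B adds B; B→AEG adds A, E → {A, B, C, E, G}. Minimal: {G}⁺ = {G}; {C}⁺ = {C} — none reach the full schema.
Any other superkey contains one of these as a subset, so there are no further candidate keys.

(B), (A, G), (C, G)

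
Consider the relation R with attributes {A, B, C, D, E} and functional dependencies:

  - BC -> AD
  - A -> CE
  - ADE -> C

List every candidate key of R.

{A, B}; {B, C}

Attribute B never appears on the right-hand side of any dependency, so B must belong to every candidate key.
{B}⁺ = {B}, which is not all of the schema, so we must add further attributes.
{A, B}⁺: A→CE adds C, E; BC→AD adds D → {A, B, C, D, E}.
{B, C}⁺: BC→AD adds A, D; A→CE adds E → {A, B, C, D, E}.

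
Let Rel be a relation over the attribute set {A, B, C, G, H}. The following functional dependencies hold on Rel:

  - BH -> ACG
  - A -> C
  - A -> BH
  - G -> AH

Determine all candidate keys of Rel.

(A), (G), (B, H)

{A}⁺: A→C adds C; A→BH adds B, H; BH→ACG adds G → {A, B, C, G, H}.
{G}⁺: G→AH adds A, H; A→C adds C; A→BH adds B → {A, B, C, G, H}.
{B, H}⁺: BH→ACG adds A, C, G → {A, B, C, G, H}.
Any other superkey contains one of these as a subset, so there are no further candidate keys.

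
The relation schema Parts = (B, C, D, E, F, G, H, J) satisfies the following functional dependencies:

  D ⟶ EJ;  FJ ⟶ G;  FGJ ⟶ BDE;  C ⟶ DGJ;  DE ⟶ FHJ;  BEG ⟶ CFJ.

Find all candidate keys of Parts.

{C}⁺: C→DGJ adds D, G, J; D→EJ adds E; DE→FHJ adds F, H; FGJ→BDE adds B → {B, C, D, E, F, G, H, J}.
{D}⁺: D→EJ adds E, J; DE→FHJ adds F, H; FJ→G adds G; FGJ→BDE adds B; BEG→CFJ adds C → {B, C, D, E, F, G, H, J}.
{F, J}⁺: FJ→G adds G; FGJ→BDE adds B, D, E; DE→FHJ adds H; BEG→CFJ adds C → {B, C, D, E, F, G, H, J}.
{B, E, G}⁺: BEG→CFJ adds C, F, J; FGJ→BDE adds D; DE→FHJ adds H → {B, C, D, E, F, G, H, J}.
Any other superkey contains one of these as a subset, so there are no further candidate keys.

(C), (D), (F, J), (B, E, G)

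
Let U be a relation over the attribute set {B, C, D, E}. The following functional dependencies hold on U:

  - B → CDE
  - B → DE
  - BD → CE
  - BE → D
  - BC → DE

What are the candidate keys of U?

Attribute B never appears on the right-hand side of any dependency, so B must belong to every candidate key.
{B}⁺ = {B, C, D, E}, which is all of the schema, so {B} is the only candidate key.

{B}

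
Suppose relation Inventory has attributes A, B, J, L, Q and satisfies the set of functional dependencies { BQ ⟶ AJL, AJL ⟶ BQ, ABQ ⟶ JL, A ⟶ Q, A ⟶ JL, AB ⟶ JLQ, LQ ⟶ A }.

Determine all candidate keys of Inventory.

(A), (B, Q), (L, Q)

{A}⁺: A→Q adds Q; A→JL adds J, L; AJL→BQ adds B → {A, B, J, L, Q}.
{B, Q}⁺: BQ→AJL adds A, J, L → {A, B, J, L, Q}.
{L, Q}⁺: LQ→A adds A; A→JL adds J; AJL→BQ adds B → {A, B, J, L, Q}.
Any other superkey contains one of these as a subset, so there are no further candidate keys.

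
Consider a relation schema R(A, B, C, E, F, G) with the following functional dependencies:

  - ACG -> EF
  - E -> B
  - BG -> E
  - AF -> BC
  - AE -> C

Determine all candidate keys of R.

{A, B, G}; {A, C, G}; {A, E, G}; {A, F, G}

{A, B, G}⁺: BG→E adds E; AE→C adds C; ACG→EF adds F → {A, B, C, E, F, G}. Minimal: {B, G}⁺ = {B, E, G}; {A, G}⁺ = {A, G}; {A, B}⁺ = {A, B} — none reach the full schema.
{A, C, G}⁺: ACG→EF adds E, F; E→B adds B → {A, B, C, E, F, G}. Minimal: {C, G}⁺ = {C, G}; {A, G}⁺ = {A, G}; {A, C}⁺ = {A, C} — none reach the full schema.
{A, E, G}⁺: E→B adds B; AE→C adds C; ACG→EF adds F → {A, B, C, E, F, G}. Minimal: {E, G}⁺ = {B, E, G}; {A, G}⁺ = {A, G}; {A, E}⁺ = {A, B, C, E} — none reach the full schema.
{A, F, G}⁺: AF→BC adds B, C; ACG→EF adds E → {A, B, C, E, F, G}. Minimal: {F, G}⁺ = {F, G}; {A, G}⁺ = {A, G}; {A, F}⁺ = {A, B, C, F} — none reach the full schema.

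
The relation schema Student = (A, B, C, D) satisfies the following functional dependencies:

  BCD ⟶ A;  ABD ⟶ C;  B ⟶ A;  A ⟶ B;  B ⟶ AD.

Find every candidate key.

{A}⁺: A→B adds B; B→AD adds D; ABD→C adds C → {A, B, C, D}.
{B}⁺: B→A adds A; B→AD adds D; ABD→C adds C → {A, B, C, D}.
Any other superkey contains one of these as a subset, so there are no further candidate keys.

A; B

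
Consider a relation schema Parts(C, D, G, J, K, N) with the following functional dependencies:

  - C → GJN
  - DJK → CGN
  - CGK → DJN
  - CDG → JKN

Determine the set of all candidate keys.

(C, D), (C, K), (D, J, K)

{C, D}⁺: C→GJN adds G, J, N; CDG→JKN adds K → {C, D, G, J, K, N}. Minimal: {D}⁺ = {D}; {C}⁺ = {C, G, J, N} — none reach the full schema.
{C, K}⁺: C→GJN adds G, J, N; CGK→DJN adds D → {C, D, G, J, K, N}. Minimal: {K}⁺ = {K}; {C}⁺ = {C, G, J, N} — none reach the full schema.
{D, J, K}⁺: DJK→CGN adds C, G, N → {C, D, G, J, K, N}. Minimal: {J, K}⁺ = {J, K}; {D, K}⁺ = {D, K}; {D, J}⁺ = {D, J} — none reach the full schema.
Any other superkey contains one of these as a subset, so there are no further candidate keys.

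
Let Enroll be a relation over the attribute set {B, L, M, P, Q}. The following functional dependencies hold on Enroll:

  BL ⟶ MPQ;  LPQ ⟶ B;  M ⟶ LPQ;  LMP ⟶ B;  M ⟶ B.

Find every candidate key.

(M); (B, L); (L, P, Q)

{M}⁺: M→LPQ adds L, P, Q; LMP→B adds B → {B, L, M, P, Q}.
{B, L}⁺: BL→MPQ adds M, P, Q → {B, L, M, P, Q}.
{L, P, Q}⁺: LPQ→B adds B; BL→MPQ adds M → {B, L, M, P, Q}.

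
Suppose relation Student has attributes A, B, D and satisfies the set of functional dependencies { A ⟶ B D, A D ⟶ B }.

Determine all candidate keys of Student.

(A)

Attribute A never appears on the right-hand side of any dependency, so A must belong to every candidate key.
{A}⁺ = {A, B, D}, which is all of the schema, so {A} is the only candidate key.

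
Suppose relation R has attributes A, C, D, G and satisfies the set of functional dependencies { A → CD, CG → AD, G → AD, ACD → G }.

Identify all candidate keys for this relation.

{A}⁺: A→CD adds C, D; ACD→G adds G → {A, C, D, G}.
{G}⁺: G→AD adds A, D; A→CD adds C → {A, C, D, G}.

{A}; {G}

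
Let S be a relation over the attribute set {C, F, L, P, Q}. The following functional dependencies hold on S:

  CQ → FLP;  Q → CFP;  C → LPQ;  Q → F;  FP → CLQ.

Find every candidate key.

{C}, {Q}, {F, P}

{C}⁺: C→LPQ adds L, P, Q; Q→F adds F → {C, F, L, P, Q}.
{Q}⁺: Q→CFP adds C, F, P; C→LPQ adds L → {C, F, L, P, Q}.
{F, P}⁺: FP→CLQ adds C, L, Q → {C, F, L, P, Q}.
Any other superkey contains one of these as a subset, so there are no further candidate keys.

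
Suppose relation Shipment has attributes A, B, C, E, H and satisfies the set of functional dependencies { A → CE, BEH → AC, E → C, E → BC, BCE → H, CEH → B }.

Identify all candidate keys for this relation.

{A}, {E}

{A}⁺: A→CE adds C, E; E→BC adds B; BCE→H adds H → {A, B, C, E, H}.
{E}⁺: E→C adds C; E→BC adds B; BCE→H adds H; BEH→AC adds A → {A, B, C, E, H}.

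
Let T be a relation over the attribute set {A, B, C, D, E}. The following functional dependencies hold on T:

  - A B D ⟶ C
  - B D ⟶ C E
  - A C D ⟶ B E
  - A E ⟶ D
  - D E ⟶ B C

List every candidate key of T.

Attribute A never appears on the right-hand side of any dependency, so A must belong to every candidate key.
{A}⁺ = {A}, which is not all of the schema, so we must add further attributes.
{A, E}⁺: AE→D adds D; DE→BC adds B, C → {A, B, C, D, E}. Minimal: {E}⁺ = {E}; {A}⁺ = {A} — none reach the full schema.
{A, B, D}⁺: ABD→C adds C; BD→CE adds E → {A, B, C, D, E}. Minimal: {B, D}⁺ = {B, C, D, E}; {A, D}⁺ = {A, D}; {A, B}⁺ = {A, B} — none reach the full schema.
{A, C, D}⁺: ACD→BE adds B, E → {A, B, C, D, E}. Minimal: {C, D}⁺ = {C, D}; {A, D}⁺ = {A, D}; {A, C}⁺ = {A, C} — none reach the full schema.
Any other superkey contains one of these as a subset, so there are no further candidate keys.

{A, E}, {A, B, D}, {A, C, D}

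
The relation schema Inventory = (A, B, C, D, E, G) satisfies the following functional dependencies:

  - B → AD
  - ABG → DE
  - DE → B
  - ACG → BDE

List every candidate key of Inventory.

Attributes C, G never appear on any right-hand side, so every candidate key must contain {C, G}.
{C, G}⁺ = {C, G}, which is not all of the schema, so we must add further attributes.
{A, C, G}⁺: ACG→BDE adds B, D, E → {A, B, C, D, E, G}.
{B, C, G}⁺: B→AD adds A, D; ABG→DE adds E → {A, B, C, D, E, G}.
{C, D, E, G}⁺: DE→B adds B; B→AD adds A → {A, B, C, D, E, G}.
Any other superkey contains one of these as a subset, so there are no further candidate keys.

(A, C, G), (B, C, G), (C, D, E, G)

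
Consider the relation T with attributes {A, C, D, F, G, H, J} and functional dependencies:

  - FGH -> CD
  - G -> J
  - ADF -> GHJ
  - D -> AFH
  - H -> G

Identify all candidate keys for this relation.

(D), (F, H)

{D}⁺: D→AFH adds A, F, H; H→G adds G; FGH→CD adds C; G→J adds J → {A, C, D, F, G, H, J}.
{F, H}⁺: H→G adds G; FGH→CD adds C, D; G→J adds J; D→AFH adds A → {A, C, D, F, G, H, J}. Minimal: {H}⁺ = {G, H, J}; {F}⁺ = {F} — none reach the full schema.
Any other superkey contains one of these as a subset, so there are no further candidate keys.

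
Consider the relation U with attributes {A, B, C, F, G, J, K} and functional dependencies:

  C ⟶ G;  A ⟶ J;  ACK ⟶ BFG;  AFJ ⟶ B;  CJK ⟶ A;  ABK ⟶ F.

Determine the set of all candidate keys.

ACK; CJK

{A, C, K}⁺: C→G adds G; A→J adds J; ACK→BFG adds B, F → {A, B, C, F, G, J, K}. Minimal: {C, K}⁺ = {C, G, K}; {A, K}⁺ = {A, J, K}; {A, C}⁺ = {A, C, G, J} — none reach the full schema.
{C, J, K}⁺: C→G adds G; CJK→A adds A; ACK→BFG adds B, F → {A, B, C, F, G, J, K}. Minimal: {J, K}⁺ = {J, K}; {C, K}⁺ = {C, G, K}; {C, J}⁺ = {C, G, J} — none reach the full schema.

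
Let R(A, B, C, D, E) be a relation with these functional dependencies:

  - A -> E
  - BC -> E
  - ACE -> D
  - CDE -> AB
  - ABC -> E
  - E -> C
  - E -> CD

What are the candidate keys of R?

{A}⁺: A→E adds E; E→C adds C; E→CD adds D; CDE→AB adds B → {A, B, C, D, E}.
{E}⁺: E→C adds C; E→CD adds D; CDE→AB adds A, B → {A, B, C, D, E}.
{B, C}⁺: BC→E adds E; E→CD adds D; CDE→AB adds A → {A, B, C, D, E}.
Any other superkey contains one of these as a subset, so there are no further candidate keys.

A, E, BC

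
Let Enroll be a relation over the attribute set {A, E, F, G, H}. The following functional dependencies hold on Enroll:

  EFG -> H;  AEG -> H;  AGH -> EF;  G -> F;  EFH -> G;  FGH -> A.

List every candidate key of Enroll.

{E, G}⁺: G→F adds F; EFG→H adds H; FGH→A adds A → {A, E, F, G, H}. Minimal: {G}⁺ = {F, G}; {E}⁺ = {E} — none reach the full schema.
{G, H}⁺: G→F adds F; FGH→A adds A; AGH→EF adds E → {A, E, F, G, H}. Minimal: {H}⁺ = {H}; {G}⁺ = {F, G} — none reach the full schema.
{E, F, H}⁺: EFH→G adds G; FGH→A adds A → {A, E, F, G, H}. Minimal: {F, H}⁺ = {F, H}; {E, H}⁺ = {E, H}; {E, F}⁺ = {E, F} — none reach the full schema.
Any other superkey contains one of these as a subset, so there are no further candidate keys.

(E, G), (G, H), (E, F, H)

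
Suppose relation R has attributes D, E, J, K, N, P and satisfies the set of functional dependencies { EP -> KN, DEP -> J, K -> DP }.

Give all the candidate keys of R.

{E, K}, {E, P}

Attribute E never appears on the right-hand side of any dependency, so E must belong to every candidate key.
{E}⁺ = {E}, which is not all of the schema, so we must add further attributes.
{E, K}⁺: K→DP adds D, P; EP→KN adds N; DEP→J adds J → {D, E, J, K, N, P}.
{E, P}⁺: EP→KN adds K, N; K→DP adds D; DEP→J adds J → {D, E, J, K, N, P}.
Any other superkey contains one of these as a subset, so there are no further candidate keys.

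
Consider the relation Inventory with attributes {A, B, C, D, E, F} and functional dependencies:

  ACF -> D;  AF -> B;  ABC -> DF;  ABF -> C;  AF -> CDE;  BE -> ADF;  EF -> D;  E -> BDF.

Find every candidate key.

{E}⁺: E→BDF adds B, D, F; BE→ADF adds A; ABF→C adds C → {A, B, C, D, E, F}.
{A, F}⁺: AF→B adds B; ABF→C adds C; AF→CDE adds D, E → {A, B, C, D, E, F}. Minimal: {F}⁺ = {F}; {A}⁺ = {A} — none reach the full schema.
{A, B, C}⁺: ABC→DF adds D, F; AF→CDE adds E → {A, B, C, D, E, F}. Minimal: {B, C}⁺ = {B, C}; {A, C}⁺ = {A, C}; {A, B}⁺ = {A, B} — none reach the full schema.

(E), (A, F), (A, B, C)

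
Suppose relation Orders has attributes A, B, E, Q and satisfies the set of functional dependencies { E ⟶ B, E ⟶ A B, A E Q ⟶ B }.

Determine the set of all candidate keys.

{E, Q}

Attributes E, Q never appear on any right-hand side, so every candidate key must contain {E, Q}.
{E, Q}⁺ = {A, B, E, Q}, which is all of the schema, so {E, Q} is the only candidate key.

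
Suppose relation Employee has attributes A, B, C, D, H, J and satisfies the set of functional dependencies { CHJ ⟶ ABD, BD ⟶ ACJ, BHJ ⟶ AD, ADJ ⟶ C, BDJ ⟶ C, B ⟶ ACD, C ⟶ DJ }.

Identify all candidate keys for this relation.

Attribute H never appears on the right-hand side of any dependency, so H must belong to every candidate key.
{H}⁺ = {H}, which is not all of the schema, so we must add further attributes.
{B, H}⁺: B→ACD adds A, C, D; C→DJ adds J → {A, B, C, D, H, J}. Minimal: {H}⁺ = {H}; {B}⁺ = {A, B, C, D, J} — none reach the full schema.
{C, H}⁺: C→DJ adds D, J; CHJ→ABD adds A, B → {A, B, C, D, H, J}. Minimal: {H}⁺ = {H}; {C}⁺ = {C, D, J} — none reach the full schema.
{A, D, H, J}⁺: ADJ→C adds C; CHJ→ABD adds B → {A, B, C, D, H, J}. Minimal: {D, H, J}⁺ = {D, H, J}; {A, H, J}⁺ = {A, H, J}; {A, D, J}⁺ = {A, C, D, J}; … — none reach the full schema.

BH; CH; ADHJ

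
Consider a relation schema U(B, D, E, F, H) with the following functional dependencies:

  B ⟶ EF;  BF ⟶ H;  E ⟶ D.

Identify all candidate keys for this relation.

{B}⁺: B→EF adds E, F; BF→H adds H; E→D adds D → {B, D, E, F, H}.

{B}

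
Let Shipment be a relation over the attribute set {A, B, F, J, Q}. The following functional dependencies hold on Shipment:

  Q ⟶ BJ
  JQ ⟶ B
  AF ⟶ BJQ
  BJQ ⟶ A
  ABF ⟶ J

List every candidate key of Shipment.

Attribute F never appears on the right-hand side of any dependency, so F must belong to every candidate key.
{F}⁺ = {F}, which is not all of the schema, so we must add further attributes.
{A, F}⁺: AF→BJQ adds B, J, Q → {A, B, F, J, Q}.
{F, Q}⁺: Q→BJ adds B, J; BJQ→A adds A → {A, B, F, J, Q}.
Any other superkey contains one of these as a subset, so there are no further candidate keys.

{A, F}; {F, Q}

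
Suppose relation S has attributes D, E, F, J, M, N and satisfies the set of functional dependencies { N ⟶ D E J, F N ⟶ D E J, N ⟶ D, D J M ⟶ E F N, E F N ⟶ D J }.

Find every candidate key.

MN, DJM

Attribute M never appears on the right-hand side of any dependency, so M must belong to every candidate key.
{M}⁺ = {M}, which is not all of the schema, so we must add further attributes.
{M, N}⁺: N→DEJ adds D, E, J; DJM→EFN adds F → {D, E, F, J, M, N}.
{D, J, M}⁺: DJM→EFN adds E, F, N → {D, E, F, J, M, N}.
Any other superkey contains one of these as a subset, so there are no further candidate keys.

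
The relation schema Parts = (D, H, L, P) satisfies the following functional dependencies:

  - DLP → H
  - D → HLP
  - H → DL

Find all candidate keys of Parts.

D, H

{D}⁺: D→HLP adds H, L, P → {D, H, L, P}.
{H}⁺: H→DL adds D, L; D→HLP adds P → {D, H, L, P}.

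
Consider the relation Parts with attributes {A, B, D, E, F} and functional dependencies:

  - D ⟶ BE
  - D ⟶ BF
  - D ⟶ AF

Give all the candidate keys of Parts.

{D}

{D}⁺: D→BE adds B, E; D→BF adds F; D→AF adds A → {A, B, D, E, F}.
No other minimal superkey exists.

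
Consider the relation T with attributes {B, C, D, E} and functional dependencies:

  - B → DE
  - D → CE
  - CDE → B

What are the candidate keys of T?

{B}, {D}

{B}⁺: B→DE adds D, E; D→CE adds C → {B, C, D, E}.
{D}⁺: D→CE adds C, E; CDE→B adds B → {B, C, D, E}.
Any other superkey contains one of these as a subset, so there are no further candidate keys.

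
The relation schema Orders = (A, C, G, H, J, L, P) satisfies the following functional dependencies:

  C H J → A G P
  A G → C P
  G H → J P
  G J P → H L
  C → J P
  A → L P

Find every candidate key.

{A, G}, {C, G}, {C, H}

{A, G}⁺: AG→CP adds C, P; C→JP adds J; A→LP adds L; GJP→HL adds H → {A, C, G, H, J, L, P}. Minimal: {G}⁺ = {G}; {A}⁺ = {A, L, P} — none reach the full schema.
{C, G}⁺: C→JP adds J, P; GJP→HL adds H, L; CHJ→AGP adds A → {A, C, G, H, J, L, P}. Minimal: {G}⁺ = {G}; {C}⁺ = {C, J, P} — none reach the full schema.
{C, H}⁺: C→JP adds J, P; CHJ→AGP adds A, G; GJP→HL adds L → {A, C, G, H, J, L, P}. Minimal: {H}⁺ = {H}; {C}⁺ = {C, J, P} — none reach the full schema.
Any other superkey contains one of these as a subset, so there are no further candidate keys.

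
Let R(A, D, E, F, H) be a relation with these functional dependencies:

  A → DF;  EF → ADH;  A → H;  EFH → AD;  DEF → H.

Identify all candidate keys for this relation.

{A, E}, {E, F}

Attribute E never appears on the right-hand side of any dependency, so E must belong to every candidate key.
{E}⁺ = {E}, which is not all of the schema, so we must add further attributes.
{A, E}⁺: A→DF adds D, F; EF→ADH adds H → {A, D, E, F, H}. Minimal: {E}⁺ = {E}; {A}⁺ = {A, D, F, H} — none reach the full schema.
{E, F}⁺: EF→ADH adds A, D, H → {A, D, E, F, H}. Minimal: {F}⁺ = {F}; {E}⁺ = {E} — none reach the full schema.
Any other superkey contains one of these as a subset, so there are no further candidate keys.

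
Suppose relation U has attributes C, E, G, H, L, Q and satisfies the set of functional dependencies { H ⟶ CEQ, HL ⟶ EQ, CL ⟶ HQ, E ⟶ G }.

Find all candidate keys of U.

Attribute L never appears on the right-hand side of any dependency, so L must belong to every candidate key.
{L}⁺ = {L}, which is not all of the schema, so we must add further attributes.
{C, L}⁺: CL→HQ adds H, Q; H→CEQ adds E; E→G adds G → {C, E, G, H, L, Q}. Minimal: {L}⁺ = {L}; {C}⁺ = {C} — none reach the full schema.
{H, L}⁺: H→CEQ adds C, E, Q; E→G adds G → {C, E, G, H, L, Q}. Minimal: {L}⁺ = {L}; {H}⁺ = {C, E, G, H, Q} — none reach the full schema.

(C, L), (H, L)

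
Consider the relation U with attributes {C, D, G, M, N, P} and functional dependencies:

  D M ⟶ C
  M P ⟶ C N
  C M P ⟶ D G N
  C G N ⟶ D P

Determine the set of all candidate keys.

{M, P}, {C, G, M, N}, {D, G, M, N}

Attribute M never appears on the right-hand side of any dependency, so M must belong to every candidate key.
{M}⁺ = {M}, which is not all of the schema, so we must add further attributes.
{M, P}⁺: MP→CN adds C, N; CMP→DGN adds D, G → {C, D, G, M, N, P}. Minimal: {P}⁺ = {P}; {M}⁺ = {M} — none reach the full schema.
{C, G, M, N}⁺: CGN→DP adds D, P → {C, D, G, M, N, P}. Minimal: {G, M, N}⁺ = {G, M, N}; {C, M, N}⁺ = {C, M, N}; {C, G, N}⁺ = {C, D, G, N, P}; … — none reach the full schema.
{D, G, M, N}⁺: DM→C adds C; CGN→DP adds P → {C, D, G, M, N, P}. Minimal: {G, M, N}⁺ = {G, M, N}; {D, M, N}⁺ = {C, D, M, N}; {D, G, N}⁺ = {D, G, N}; … — none reach the full schema.
Any other superkey contains one of these as a subset, so there are no further candidate keys.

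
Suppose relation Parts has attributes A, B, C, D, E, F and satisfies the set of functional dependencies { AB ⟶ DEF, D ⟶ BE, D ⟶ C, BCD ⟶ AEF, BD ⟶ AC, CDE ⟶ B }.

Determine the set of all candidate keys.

{D}⁺: D→BE adds B, E; D→C adds C; BCD→AEF adds A, F → {A, B, C, D, E, F}.
{A, B}⁺: AB→DEF adds D, E, F; D→C adds C → {A, B, C, D, E, F}. Minimal: {B}⁺ = {B}; {A}⁺ = {A} — none reach the full schema.

{D}, {A, B}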